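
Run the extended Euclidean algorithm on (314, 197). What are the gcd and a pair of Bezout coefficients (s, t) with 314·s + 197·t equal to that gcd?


Euclidean algorithm on (314, 197) — divide until remainder is 0:
  314 = 1 · 197 + 117
  197 = 1 · 117 + 80
  117 = 1 · 80 + 37
  80 = 2 · 37 + 6
  37 = 6 · 6 + 1
  6 = 6 · 1 + 0
gcd(314, 197) = 1.
Track Bezout coefficients alongside the remainders: start with r₀ = 314 = a·1 + b·0 (s = 1, t = 0) and r₁ = 197 = a·0 + b·1 (s = 0, t = 1); each new remainder r_{k+1} = r_{k-1} − q_k·r_k inherits s_{k+1} = s_{k-1} − q_k·s_k, t_{k+1} = t_{k-1} − q_k·t_k, so r_k = a·s_k + b·t_k at every step:
  q = 1: r = 117, s = 1 − 1·0 = 1, t = 0 − 1·1 = -1  (check: 314·1 + 197·(-1) = 117)
  q = 1: r = 80, s = 0 − 1·1 = -1, t = 1 − 1·(-1) = 2  (check: 314·(-1) + 197·2 = 80)
  q = 1: r = 37, s = 1 − 1·(-1) = 2, t = -1 − 1·2 = -3  (check: 314·2 + 197·(-3) = 37)
  q = 2: r = 6, s = -1 − 2·2 = -5, t = 2 − 2·(-3) = 8  (check: 314·(-5) + 197·8 = 6)
  q = 6: r = 1, s = 2 − 6·(-5) = 32, t = -3 − 6·8 = -51  (check: 314·32 + 197·(-51) = 1)
The row with r = 1 (the gcd) gives the Bezout coefficients s = 32, t = -51.
Result: 314 · (32) + 197 · (-51) = 1.

gcd(314, 197) = 1; s = 32, t = -51 (check: 314·32 + 197·(-51) = 1).


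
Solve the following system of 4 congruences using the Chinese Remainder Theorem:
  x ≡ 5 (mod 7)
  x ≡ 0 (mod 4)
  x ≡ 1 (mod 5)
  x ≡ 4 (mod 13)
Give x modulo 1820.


Product of moduli M = 7 · 4 · 5 · 13 = 1820.
Merge one congruence at a time:
  Start: x ≡ 5 (mod 7).
  Combine with x ≡ 0 (mod 4); new modulus lcm = 28.
    Write x = 5 + 7·t and substitute into x ≡ 0 (mod 4): 7·t ≡ 0 − 5 = -5 (mod 4).
    Reduce coefficients mod 4: 3·t ≡ 3 (mod 4).
    The inverse of 3 mod 4 is 3 (since 3·3 = 9 = 2·4 + 1), so t ≡ 3·3 = 9 ≡ 1 (mod 4).
    Then x = 5 + 7·1 = 12, valid modulo lcm(7, 4) = 28: x ≡ 12 (mod 28).
  Combine with x ≡ 1 (mod 5); new modulus lcm = 140.
    Write x = 12 + 28·t and substitute into x ≡ 1 (mod 5): 28·t ≡ 1 − 12 = -11 (mod 5).
    Reduce coefficients mod 5: 3·t ≡ 4 (mod 5).
    The inverse of 3 mod 5 is 2 (since 3·2 = 6 = 1·5 + 1), so t ≡ 2·4 = 8 ≡ 3 (mod 5).
    Then x = 12 + 28·3 = 96, valid modulo lcm(28, 5) = 140: x ≡ 96 (mod 140).
  Combine with x ≡ 4 (mod 13); new modulus lcm = 1820.
    Write x = 96 + 140·t and substitute into x ≡ 4 (mod 13): 140·t ≡ 4 − 96 = -92 (mod 13).
    Reduce coefficients mod 13: 10·t ≡ 12 (mod 13).
    The inverse of 10 mod 13 is 4 (since 10·4 = 40 = 3·13 + 1), so t ≡ 4·12 = 48 ≡ 9 (mod 13).
    Then x = 96 + 140·9 = 1356, valid modulo lcm(140, 13) = 1820: x ≡ 1356 (mod 1820).
Verify against each original: 1356 mod 7 = 5, 1356 mod 4 = 0, 1356 mod 5 = 1, 1356 mod 13 = 4.

x ≡ 1356 (mod 1820).


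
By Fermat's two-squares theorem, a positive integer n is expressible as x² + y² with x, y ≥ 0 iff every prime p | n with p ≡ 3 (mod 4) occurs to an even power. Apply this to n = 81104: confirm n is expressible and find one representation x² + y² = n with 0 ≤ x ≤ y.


Step 1: Factor n = 81104 = 2^4 · 37 · 137.
Step 2: Check the mod-4 condition on each prime factor: 2 = 2 (special); 37 ≡ 1 (mod 4), exponent 1; 137 ≡ 1 (mod 4), exponent 1.
All primes ≡ 3 (mod 4) appear to even exponent (or don't appear), so by the two-squares theorem n IS expressible as a sum of two squares.
Step 3: Build a representation. Group n = k² · m with k = 4 and m = 37 · 137 = 5069 (a product of primes ≡ 1 (mod 4)); a representation of m scales to one of n via (k·x)² + (k·y)² = k²(x² + y²). Each prime p ≡ 1 (mod 4) is itself a sum of two squares; find a² by testing p − a² for a perfect square:
  37: 37 − 1² = 36 = 6² ⇒ 37 = 1² + 6².
  137: 137 − 1² = 136, 137 − 2² = 133, 137 − 3² = 128, 137 − 4² = 121 = 11² ⇒ 137 = 4² + 11².
  Combine using the Brahmagupta–Fibonacci identity (a² + b²)(c² + d²) = (ac − bd)² + (ad + bc)² = (ac + bd)² + (ad − bc)²:
  37 · 137 = 5069: from (1² + 6²)(4² + 11²), take (1·4 − 6·11, 1·11 + 6·4) = (4 − 66, 11 + 24) = (-62, 35); dropping signs (only squares matter) gives (62, 35); check 62² + 35² = 3844 + 1225 = 5069 ✓.
  Scale by k = 4: (4·62, 4·35) = (248, 140).
Step 4: Order so x ≤ y and verify: 140² + 248² = 19600 + 61504 = 81104 = n. ✓

n = 81104 = 140² + 248² (one valid representation with x ≤ y).


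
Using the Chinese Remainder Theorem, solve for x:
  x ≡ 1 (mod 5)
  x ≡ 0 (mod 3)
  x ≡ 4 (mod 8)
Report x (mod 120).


Moduli 5, 3, 8 are pairwise coprime; by CRT there is a unique solution modulo M = 5 · 3 · 8 = 120.
Solve pairwise, accumulating the modulus:
  Start with x ≡ 1 (mod 5).
  Combine with x ≡ 0 (mod 3): since gcd(5, 3) = 1, we get a unique residue mod 15.
    Write x = 1 + 5·t and substitute into x ≡ 0 (mod 3): 5·t ≡ 0 − 1 = -1 (mod 3).
    Reduce coefficients mod 3: 2·t ≡ 2 (mod 3).
    The inverse of 2 mod 3 is 2 (since 2·2 = 4 = 1·3 + 1), so t ≡ 2·2 = 4 ≡ 1 (mod 3).
    Then x = 1 + 5·1 = 6, valid modulo lcm(5, 3) = 15: x ≡ 6 (mod 15).
  Combine with x ≡ 4 (mod 8): since gcd(15, 8) = 1, we get a unique residue mod 120.
    Write x = 6 + 15·t and substitute into x ≡ 4 (mod 8): 15·t ≡ 4 − 6 = -2 (mod 8).
    Reduce coefficients mod 8: 7·t ≡ 6 (mod 8).
    The inverse of 7 mod 8 is 7 (since 7·7 = 49 = 6·8 + 1), so t ≡ 7·6 = 42 ≡ 2 (mod 8).
    Then x = 6 + 15·2 = 36, valid modulo lcm(15, 8) = 120: x ≡ 36 (mod 120).
Verify: 36 mod 5 = 1 ✓, 36 mod 3 = 0 ✓, 36 mod 8 = 4 ✓.

x ≡ 36 (mod 120).


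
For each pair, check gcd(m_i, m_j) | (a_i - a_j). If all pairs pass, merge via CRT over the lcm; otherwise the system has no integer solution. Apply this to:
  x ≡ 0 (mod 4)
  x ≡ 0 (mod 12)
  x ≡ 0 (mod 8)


Moduli 4, 12, 8 are not pairwise coprime, so CRT works modulo lcm(m_i) when all pairwise compatibility conditions hold.
Pairwise compatibility: gcd(m_i, m_j) must divide a_i - a_j for every pair.
Merge one congruence at a time:
  Start: x ≡ 0 (mod 4).
  Combine with x ≡ 0 (mod 12): gcd(4, 12) = 4; 0 - 0 = 0, which IS divisible by 4, so compatible.
    Write x = 0 + 4·t and substitute into x ≡ 0 (mod 12): 4·t ≡ 0 − 0 = 0 (mod 12).
    Divide the congruence (and modulus) by g = 4: 1·t ≡ 0 (mod 3).
    So t ≡ 0 (mod 3).
    Then x = 0 + 4·0 = 0, valid modulo lcm(4, 12) = 12: x ≡ 0 (mod 12).
  Combine with x ≡ 0 (mod 8): gcd(12, 8) = 4; 0 - 0 = 0, which IS divisible by 4, so compatible.
    Write x = 0 + 12·t and substitute into x ≡ 0 (mod 8): 12·t ≡ 0 − 0 = 0 (mod 8).
    Divide the congruence (and modulus) by g = 4: 3·t ≡ 0 (mod 2).
    Reduce coefficients mod 2: 1·t ≡ 0 (mod 2).
    So t ≡ 0 (mod 2).
    Then x = 0 + 12·0 = 0, valid modulo lcm(12, 8) = 24: x ≡ 0 (mod 24).
Verify: 0 mod 4 = 0, 0 mod 12 = 0, 0 mod 8 = 0.

x ≡ 0 (mod 24).


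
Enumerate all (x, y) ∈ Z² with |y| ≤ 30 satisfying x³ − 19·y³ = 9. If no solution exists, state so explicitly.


The equation is x³ - 19y³ = 9. For fixed y, x³ = 19·y³ + 9, so a solution requires the RHS to be a perfect cube.
Strategy: iterate y from -30 to 30, compute RHS = 19·y³ + 9, and check whether it is a (positive or negative) perfect cube.
Check small values of y:
  y = 0: RHS = 9 is not a perfect cube.
  y = 1: RHS = 28 is not a perfect cube.
  y = -1: RHS = -10 is not a perfect cube.
  y = 2: RHS = 161 is not a perfect cube.
  y = -2: RHS = -143 is not a perfect cube.
  y = 3: RHS = 522 is not a perfect cube.
  y = -3: RHS = -504 is not a perfect cube.
Continuing the search up to |y| = 30 finds no solutions either.
No (x, y) in the scanned range satisfies the equation.

No integer solutions with |y| ≤ 30.


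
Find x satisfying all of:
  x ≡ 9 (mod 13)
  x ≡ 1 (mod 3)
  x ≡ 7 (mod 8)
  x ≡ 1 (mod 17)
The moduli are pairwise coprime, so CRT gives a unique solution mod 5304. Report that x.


Product of moduli M = 13 · 3 · 8 · 17 = 5304.
Merge one congruence at a time:
  Start: x ≡ 9 (mod 13).
  Combine with x ≡ 1 (mod 3); new modulus lcm = 39.
    Write x = 9 + 13·t and substitute into x ≡ 1 (mod 3): 13·t ≡ 1 − 9 = -8 (mod 3).
    Reduce coefficients mod 3: 1·t ≡ 1 (mod 3).
    So t ≡ 1 (mod 3).
    Then x = 9 + 13·1 = 22, valid modulo lcm(13, 3) = 39: x ≡ 22 (mod 39).
  Combine with x ≡ 7 (mod 8); new modulus lcm = 312.
    Write x = 22 + 39·t and substitute into x ≡ 7 (mod 8): 39·t ≡ 7 − 22 = -15 (mod 8).
    Reduce coefficients mod 8: 7·t ≡ 1 (mod 8).
    The inverse of 7 mod 8 is 7 (since 7·7 = 49 = 6·8 + 1), so t ≡ 7·1 = 7 ≡ 7 (mod 8).
    Then x = 22 + 39·7 = 295, valid modulo lcm(39, 8) = 312: x ≡ 295 (mod 312).
  Combine with x ≡ 1 (mod 17); new modulus lcm = 5304.
    Write x = 295 + 312·t and substitute into x ≡ 1 (mod 17): 312·t ≡ 1 − 295 = -294 (mod 17).
    Reduce coefficients mod 17: 6·t ≡ 12 (mod 17).
    The inverse of 6 mod 17 is 3 (since 6·3 = 18 = 1·17 + 1), so t ≡ 3·12 = 36 ≡ 2 (mod 17).
    Then x = 295 + 312·2 = 919, valid modulo lcm(312, 17) = 5304: x ≡ 919 (mod 5304).
Verify against each original: 919 mod 13 = 9, 919 mod 3 = 1, 919 mod 8 = 7, 919 mod 17 = 1.

x ≡ 919 (mod 5304).


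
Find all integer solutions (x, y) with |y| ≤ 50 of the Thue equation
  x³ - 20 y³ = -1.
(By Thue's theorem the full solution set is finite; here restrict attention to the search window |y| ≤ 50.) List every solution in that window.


The equation is x³ - 20y³ = -1. For fixed y, x³ = 20·y³ − 1, so a solution requires the RHS to be a perfect cube.
Strategy: iterate y from -50 to 50, compute RHS = 20·y³ − 1, and check whether it is a (positive or negative) perfect cube.
Check small values of y:
  y = 0: RHS = -1 = (-1)³ ⇒ x = -1 works.
  y = 1: RHS = 19 is not a perfect cube.
  y = -1: RHS = -21 is not a perfect cube.
  y = 2: RHS = 159 is not a perfect cube.
  y = -2: RHS = -161 is not a perfect cube.
  y = 3: RHS = 539 is not a perfect cube.
  y = -3: RHS = -541 is not a perfect cube.
Continuing, at y = 7: RHS = 6859 = (19)³ ⇒ x = 19 works.
Searching the remaining y in |y| ≤ 50 finds no further solutions.
Collected solutions: (-1, 0), (19, 7).

Solutions (with |y| ≤ 50): (-1, 0), (19, 7).


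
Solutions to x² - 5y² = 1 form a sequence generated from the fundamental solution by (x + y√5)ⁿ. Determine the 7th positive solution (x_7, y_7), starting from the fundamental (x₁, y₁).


Step 1: Find the fundamental solution (x₁, y₁) of x² - 5y² = 1.
  Expand √5 as a continued fraction. a₀ = ⌊√5⌋ = 2; iterate m_{k+1} = d_k·a_k − m_k, d_{k+1} = (5 − m_{k+1}²)/d_k, a_{k+1} = ⌊(a₀ + m_{k+1})/d_{k+1}⌋ (starting m₀ = 0, d₀ = 1), with convergents p_k = a_k·p_{k-1} + p_{k-2}, q_k = a_k·q_{k-1} + q_{k-2} (p₋₁ = 1, q₋₁ = 0):
  k = 0: a₀ = 2; p₀/q₀ = 2/1; p₀² − 5·q₀² = 4 − 5 = -1.
  k = 1: m = 2, d = 1, a = ⌊(2 + 2)/1⌋ = 4; p/q = (4·2 + 1)/(4·1 + 0) = 9/4; p² − 5·q² = 81 − 80 = 1.
  The first convergent with p² − 5·q² = 1 gives the fundamental solution (x₁, y₁) = (9, 4).
Step 2: Apply the recurrence (x_{n+1}, y_{n+1}) = (x₁x_n + 5y₁y_n, x₁y_n + y₁x_n) repeatedly.
  From (x_1, y_1) = (9, 4): x_2 = 9·9 + 5·4·4 = 161; y_2 = 9·4 + 4·9 = 72.
  From (x_2, y_2) = (161, 72): x_3 = 9·161 + 5·4·72 = 2889; y_3 = 9·72 + 4·161 = 1292.
  From (x_3, y_3) = (2889, 1292): x_4 = 9·2889 + 5·4·1292 = 51841; y_4 = 9·1292 + 4·2889 = 23184.
  From (x_4, y_4) = (51841, 23184): x_5 = 9·51841 + 5·4·23184 = 930249; y_5 = 9·23184 + 4·51841 = 416020.
  From (x_5, y_5) = (930249, 416020): x_6 = 9·930249 + 5·4·416020 = 16692641; y_6 = 9·416020 + 4·930249 = 7465176.
  From (x_6, y_6) = (16692641, 7465176): x_7 = 9·16692641 + 5·4·7465176 = 299537289; y_7 = 9·7465176 + 4·16692641 = 133957148.
Step 3: Verify x_7² - 5·y_7² = 89722587501469521 - 89722587501469520 = 1 (should be 1). ✓

(x_1, y_1) = (9, 4); (x_7, y_7) = (299537289, 133957148).


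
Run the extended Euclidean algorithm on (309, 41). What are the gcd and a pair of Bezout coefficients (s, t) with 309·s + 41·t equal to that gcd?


Euclidean algorithm on (309, 41) — divide until remainder is 0:
  309 = 7 · 41 + 22
  41 = 1 · 22 + 19
  22 = 1 · 19 + 3
  19 = 6 · 3 + 1
  3 = 3 · 1 + 0
gcd(309, 41) = 1.
Track Bezout coefficients alongside the remainders: start with r₀ = 309 = a·1 + b·0 (s = 1, t = 0) and r₁ = 41 = a·0 + b·1 (s = 0, t = 1); each new remainder r_{k+1} = r_{k-1} − q_k·r_k inherits s_{k+1} = s_{k-1} − q_k·s_k, t_{k+1} = t_{k-1} − q_k·t_k, so r_k = a·s_k + b·t_k at every step:
  q = 7: r = 22, s = 1 − 7·0 = 1, t = 0 − 7·1 = -7  (check: 309·1 + 41·(-7) = 22)
  q = 1: r = 19, s = 0 − 1·1 = -1, t = 1 − 1·(-7) = 8  (check: 309·(-1) + 41·8 = 19)
  q = 1: r = 3, s = 1 − 1·(-1) = 2, t = -7 − 1·8 = -15  (check: 309·2 + 41·(-15) = 3)
  q = 6: r = 1, s = -1 − 6·2 = -13, t = 8 − 6·(-15) = 98  (check: 309·(-13) + 41·98 = 1)
The row with r = 1 (the gcd) gives the Bezout coefficients s = -13, t = 98.
Result: 309 · (-13) + 41 · (98) = 1.

gcd(309, 41) = 1; s = -13, t = 98 (check: 309·(-13) + 41·98 = 1).


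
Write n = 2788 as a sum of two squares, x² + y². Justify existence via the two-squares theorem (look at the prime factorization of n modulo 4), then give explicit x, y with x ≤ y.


Step 1: Factor n = 2788 = 2^2 · 17 · 41.
Step 2: Check the mod-4 condition on each prime factor: 2 = 2 (special); 17 ≡ 1 (mod 4), exponent 1; 41 ≡ 1 (mod 4), exponent 1.
All primes ≡ 3 (mod 4) appear to even exponent (or don't appear), so by the two-squares theorem n IS expressible as a sum of two squares.
Step 3: Build a representation. Group n = k² · m with k = 2 and m = 17 · 41 = 697 (a product of primes ≡ 1 (mod 4)); a representation of m scales to one of n via (k·x)² + (k·y)² = k²(x² + y²). Each prime p ≡ 1 (mod 4) is itself a sum of two squares; find a² by testing p − a² for a perfect square:
  17: 17 − 1² = 16 = 4² ⇒ 17 = 1² + 4².
  41: 41 − 1² = 40, 41 − 2² = 37, 41 − 3² = 32, 41 − 4² = 25 = 5² ⇒ 41 = 4² + 5².
  Combine using the Brahmagupta–Fibonacci identity (a² + b²)(c² + d²) = (ac − bd)² + (ad + bc)² = (ac + bd)² + (ad − bc)²:
  17 · 41 = 697: from (1² + 4²)(4² + 5²), take (1·4 − 4·5, 1·5 + 4·4) = (4 − 20, 5 + 16) = (-16, 21); dropping signs (only squares matter) gives (16, 21); check 16² + 21² = 256 + 441 = 697 ✓.
  Scale by k = 2: (2·16, 2·21) = (32, 42).
Step 4: Order so x ≤ y and verify: 32² + 42² = 1024 + 1764 = 2788 = n. ✓

n = 2788 = 32² + 42² (one valid representation with x ≤ y).


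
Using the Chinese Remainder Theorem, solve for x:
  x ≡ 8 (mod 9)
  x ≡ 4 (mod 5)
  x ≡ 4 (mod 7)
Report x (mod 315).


Moduli 9, 5, 7 are pairwise coprime; by CRT there is a unique solution modulo M = 9 · 5 · 7 = 315.
Solve pairwise, accumulating the modulus:
  Start with x ≡ 8 (mod 9).
  Combine with x ≡ 4 (mod 5): since gcd(9, 5) = 1, we get a unique residue mod 45.
    Write x = 8 + 9·t and substitute into x ≡ 4 (mod 5): 9·t ≡ 4 − 8 = -4 (mod 5).
    Reduce coefficients mod 5: 4·t ≡ 1 (mod 5).
    The inverse of 4 mod 5 is 4 (since 4·4 = 16 = 3·5 + 1), so t ≡ 4·1 = 4 ≡ 4 (mod 5).
    Then x = 8 + 9·4 = 44, valid modulo lcm(9, 5) = 45: x ≡ 44 (mod 45).
  Combine with x ≡ 4 (mod 7): since gcd(45, 7) = 1, we get a unique residue mod 315.
    Write x = 44 + 45·t and substitute into x ≡ 4 (mod 7): 45·t ≡ 4 − 44 = -40 (mod 7).
    Reduce coefficients mod 7: 3·t ≡ 2 (mod 7).
    The inverse of 3 mod 7 is 5 (since 3·5 = 15 = 2·7 + 1), so t ≡ 5·2 = 10 ≡ 3 (mod 7).
    Then x = 44 + 45·3 = 179, valid modulo lcm(45, 7) = 315: x ≡ 179 (mod 315).
Verify: 179 mod 9 = 8 ✓, 179 mod 5 = 4 ✓, 179 mod 7 = 4 ✓.

x ≡ 179 (mod 315).


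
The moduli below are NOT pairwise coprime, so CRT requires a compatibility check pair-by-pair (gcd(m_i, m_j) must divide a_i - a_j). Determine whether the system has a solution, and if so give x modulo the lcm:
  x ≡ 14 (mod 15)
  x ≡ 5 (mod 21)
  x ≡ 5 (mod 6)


Moduli 15, 21, 6 are not pairwise coprime, so CRT works modulo lcm(m_i) when all pairwise compatibility conditions hold.
Pairwise compatibility: gcd(m_i, m_j) must divide a_i - a_j for every pair.
Merge one congruence at a time:
  Start: x ≡ 14 (mod 15).
  Combine with x ≡ 5 (mod 21): gcd(15, 21) = 3; 5 - 14 = -9, which IS divisible by 3, so compatible.
    Write x = 14 + 15·t and substitute into x ≡ 5 (mod 21): 15·t ≡ 5 − 14 = -9 (mod 21).
    Divide the congruence (and modulus) by g = 3: 5·t ≡ -3 (mod 7).
    Reduce coefficients mod 7: 5·t ≡ 4 (mod 7).
    The inverse of 5 mod 7 is 3 (since 5·3 = 15 = 2·7 + 1), so t ≡ 3·4 = 12 ≡ 5 (mod 7).
    Then x = 14 + 15·5 = 89, valid modulo lcm(15, 21) = 105: x ≡ 89 (mod 105).
  Combine with x ≡ 5 (mod 6): gcd(105, 6) = 3; 5 - 89 = -84, which IS divisible by 3, so compatible.
    Write x = 89 + 105·t and substitute into x ≡ 5 (mod 6): 105·t ≡ 5 − 89 = -84 (mod 6).
    Divide the congruence (and modulus) by g = 3: 35·t ≡ -28 (mod 2).
    Reduce coefficients mod 2: 1·t ≡ 0 (mod 2).
    So t ≡ 0 (mod 2).
    Then x = 89 + 105·0 = 89, valid modulo lcm(105, 6) = 210: x ≡ 89 (mod 210).
Verify: 89 mod 15 = 14, 89 mod 21 = 5, 89 mod 6 = 5.

x ≡ 89 (mod 210).


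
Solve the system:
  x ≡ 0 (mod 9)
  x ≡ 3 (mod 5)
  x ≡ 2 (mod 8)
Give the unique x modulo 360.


Moduli 9, 5, 8 are pairwise coprime; by CRT there is a unique solution modulo M = 9 · 5 · 8 = 360.
Solve pairwise, accumulating the modulus:
  Start with x ≡ 0 (mod 9).
  Combine with x ≡ 3 (mod 5): since gcd(9, 5) = 1, we get a unique residue mod 45.
    Write x = 0 + 9·t and substitute into x ≡ 3 (mod 5): 9·t ≡ 3 − 0 = 3 (mod 5).
    Reduce coefficients mod 5: 4·t ≡ 3 (mod 5).
    The inverse of 4 mod 5 is 4 (since 4·4 = 16 = 3·5 + 1), so t ≡ 4·3 = 12 ≡ 2 (mod 5).
    Then x = 0 + 9·2 = 18, valid modulo lcm(9, 5) = 45: x ≡ 18 (mod 45).
  Combine with x ≡ 2 (mod 8): since gcd(45, 8) = 1, we get a unique residue mod 360.
    Write x = 18 + 45·t and substitute into x ≡ 2 (mod 8): 45·t ≡ 2 − 18 = -16 (mod 8).
    Reduce coefficients mod 8: 5·t ≡ 0 (mod 8).
    The inverse of 5 mod 8 is 5 (since 5·5 = 25 = 3·8 + 1), so t ≡ 5·0 = 0 ≡ 0 (mod 8).
    Then x = 18 + 45·0 = 18, valid modulo lcm(45, 8) = 360: x ≡ 18 (mod 360).
Verify: 18 mod 9 = 0 ✓, 18 mod 5 = 3 ✓, 18 mod 8 = 2 ✓.

x ≡ 18 (mod 360).


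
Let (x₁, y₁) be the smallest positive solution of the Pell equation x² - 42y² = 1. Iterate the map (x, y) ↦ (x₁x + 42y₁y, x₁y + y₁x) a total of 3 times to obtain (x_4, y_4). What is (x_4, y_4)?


Step 1: Find the fundamental solution (x₁, y₁) of x² - 42y² = 1.
  Expand √42 as a continued fraction. a₀ = ⌊√42⌋ = 6; iterate m_{k+1} = d_k·a_k − m_k, d_{k+1} = (42 − m_{k+1}²)/d_k, a_{k+1} = ⌊(a₀ + m_{k+1})/d_{k+1}⌋ (starting m₀ = 0, d₀ = 1), with convergents p_k = a_k·p_{k-1} + p_{k-2}, q_k = a_k·q_{k-1} + q_{k-2} (p₋₁ = 1, q₋₁ = 0):
  k = 0: a₀ = 6; p₀/q₀ = 6/1; p₀² − 42·q₀² = 36 − 42 = -6.
  k = 1: m = 6, d = 6, a = ⌊(6 + 6)/6⌋ = 2; p/q = (2·6 + 1)/(2·1 + 0) = 13/2; p² − 42·q² = 169 − 168 = 1.
  The first convergent with p² − 42·q² = 1 gives the fundamental solution (x₁, y₁) = (13, 2).
Step 2: Apply the recurrence (x_{n+1}, y_{n+1}) = (x₁x_n + 42y₁y_n, x₁y_n + y₁x_n) repeatedly.
  From (x_1, y_1) = (13, 2): x_2 = 13·13 + 42·2·2 = 337; y_2 = 13·2 + 2·13 = 52.
  From (x_2, y_2) = (337, 52): x_3 = 13·337 + 42·2·52 = 8749; y_3 = 13·52 + 2·337 = 1350.
  From (x_3, y_3) = (8749, 1350): x_4 = 13·8749 + 42·2·1350 = 227137; y_4 = 13·1350 + 2·8749 = 35048.
Step 3: Verify x_4² - 42·y_4² = 51591216769 - 51591216768 = 1 (should be 1). ✓

(x_1, y_1) = (13, 2); (x_4, y_4) = (227137, 35048).


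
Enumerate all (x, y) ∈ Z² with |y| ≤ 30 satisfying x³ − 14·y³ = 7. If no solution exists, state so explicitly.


The equation is x³ - 14y³ = 7. For fixed y, x³ = 14·y³ + 7, so a solution requires the RHS to be a perfect cube.
Strategy: iterate y from -30 to 30, compute RHS = 14·y³ + 7, and check whether it is a (positive or negative) perfect cube.
Check small values of y:
  y = 0: RHS = 7 is not a perfect cube.
  y = 1: RHS = 21 is not a perfect cube.
  y = -1: RHS = -7 is not a perfect cube.
  y = 2: RHS = 119 is not a perfect cube.
  y = -2: RHS = -105 is not a perfect cube.
  y = 3: RHS = 385 is not a perfect cube.
  y = -3: RHS = -371 is not a perfect cube.
Continuing the search up to |y| = 30 finds no solutions either.
No (x, y) in the scanned range satisfies the equation.

No integer solutions with |y| ≤ 30.


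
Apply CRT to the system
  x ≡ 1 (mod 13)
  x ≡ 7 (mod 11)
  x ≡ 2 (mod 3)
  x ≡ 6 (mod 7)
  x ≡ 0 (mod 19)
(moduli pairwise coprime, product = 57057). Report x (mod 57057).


Product of moduli M = 13 · 11 · 3 · 7 · 19 = 57057.
Merge one congruence at a time:
  Start: x ≡ 1 (mod 13).
  Combine with x ≡ 7 (mod 11); new modulus lcm = 143.
    Write x = 1 + 13·t and substitute into x ≡ 7 (mod 11): 13·t ≡ 7 − 1 = 6 (mod 11).
    Reduce coefficients mod 11: 2·t ≡ 6 (mod 11).
    The inverse of 2 mod 11 is 6 (since 2·6 = 12 = 1·11 + 1), so t ≡ 6·6 = 36 ≡ 3 (mod 11).
    Then x = 1 + 13·3 = 40, valid modulo lcm(13, 11) = 143: x ≡ 40 (mod 143).
  Combine with x ≡ 2 (mod 3); new modulus lcm = 429.
    Write x = 40 + 143·t and substitute into x ≡ 2 (mod 3): 143·t ≡ 2 − 40 = -38 (mod 3).
    Reduce coefficients mod 3: 2·t ≡ 1 (mod 3).
    The inverse of 2 mod 3 is 2 (since 2·2 = 4 = 1·3 + 1), so t ≡ 2·1 = 2 ≡ 2 (mod 3).
    Then x = 40 + 143·2 = 326, valid modulo lcm(143, 3) = 429: x ≡ 326 (mod 429).
  Combine with x ≡ 6 (mod 7); new modulus lcm = 3003.
    Write x = 326 + 429·t and substitute into x ≡ 6 (mod 7): 429·t ≡ 6 − 326 = -320 (mod 7).
    Reduce coefficients mod 7: 2·t ≡ 2 (mod 7).
    The inverse of 2 mod 7 is 4 (since 2·4 = 8 = 1·7 + 1), so t ≡ 4·2 = 8 ≡ 1 (mod 7).
    Then x = 326 + 429·1 = 755, valid modulo lcm(429, 7) = 3003: x ≡ 755 (mod 3003).
  Combine with x ≡ 0 (mod 19); new modulus lcm = 57057.
    Write x = 755 + 3003·t and substitute into x ≡ 0 (mod 19): 3003·t ≡ 0 − 755 = -755 (mod 19).
    Reduce coefficients mod 19: 1·t ≡ 5 (mod 19).
    So t ≡ 5 (mod 19).
    Then x = 755 + 3003·5 = 15770, valid modulo lcm(3003, 19) = 57057: x ≡ 15770 (mod 57057).
Verify against each original: 15770 mod 13 = 1, 15770 mod 11 = 7, 15770 mod 3 = 2, 15770 mod 7 = 6, 15770 mod 19 = 0.

x ≡ 15770 (mod 57057).


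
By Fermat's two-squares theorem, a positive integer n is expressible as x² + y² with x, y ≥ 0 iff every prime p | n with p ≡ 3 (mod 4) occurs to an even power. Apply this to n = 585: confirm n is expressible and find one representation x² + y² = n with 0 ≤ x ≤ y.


Step 1: Factor n = 585 = 3^2 · 5 · 13.
Step 2: Check the mod-4 condition on each prime factor: 3 ≡ 3 (mod 4), exponent 2 (must be even); 5 ≡ 1 (mod 4), exponent 1; 13 ≡ 1 (mod 4), exponent 1.
All primes ≡ 3 (mod 4) appear to even exponent (or don't appear), so by the two-squares theorem n IS expressible as a sum of two squares.
Step 3: Build a representation. Group n = k² · m with k = 3 and m = 5 · 13 = 65 (a product of primes ≡ 1 (mod 4)); a representation of m scales to one of n via (k·x)² + (k·y)² = k²(x² + y²). Each prime p ≡ 1 (mod 4) is itself a sum of two squares; find a² by testing p − a² for a perfect square:
  5: 5 − 1² = 4 = 2² ⇒ 5 = 1² + 2².
  13: 13 − 1² = 12, 13 − 2² = 9 = 3² ⇒ 13 = 2² + 3².
  Combine using the Brahmagupta–Fibonacci identity (a² + b²)(c² + d²) = (ac − bd)² + (ad + bc)² = (ac + bd)² + (ad − bc)²:
  5 · 13 = 65: from (1² + 2²)(2² + 3²), take (1·2 − 2·3, 1·3 + 2·2) = (2 − 6, 3 + 4) = (-4, 7); dropping signs (only squares matter) gives (4, 7); check 4² + 7² = 16 + 49 = 65 ✓.
  Scale by k = 3: (3·4, 3·7) = (12, 21).
Step 4: Order so x ≤ y and verify: 12² + 21² = 144 + 441 = 585 = n. ✓

n = 585 = 12² + 21² (one valid representation with x ≤ y).


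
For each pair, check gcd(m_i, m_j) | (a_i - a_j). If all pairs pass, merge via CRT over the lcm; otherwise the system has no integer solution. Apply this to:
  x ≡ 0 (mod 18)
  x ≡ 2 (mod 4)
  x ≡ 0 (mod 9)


Moduli 18, 4, 9 are not pairwise coprime, so CRT works modulo lcm(m_i) when all pairwise compatibility conditions hold.
Pairwise compatibility: gcd(m_i, m_j) must divide a_i - a_j for every pair.
Merge one congruence at a time:
  Start: x ≡ 0 (mod 18).
  Combine with x ≡ 2 (mod 4): gcd(18, 4) = 2; 2 - 0 = 2, which IS divisible by 2, so compatible.
    Write x = 0 + 18·t and substitute into x ≡ 2 (mod 4): 18·t ≡ 2 − 0 = 2 (mod 4).
    Divide the congruence (and modulus) by g = 2: 9·t ≡ 1 (mod 2).
    Reduce coefficients mod 2: 1·t ≡ 1 (mod 2).
    So t ≡ 1 (mod 2).
    Then x = 0 + 18·1 = 18, valid modulo lcm(18, 4) = 36: x ≡ 18 (mod 36).
  Combine with x ≡ 0 (mod 9): gcd(36, 9) = 9; 0 - 18 = -18, which IS divisible by 9, so compatible.
    Write x = 18 + 36·t and substitute into x ≡ 0 (mod 9): 36·t ≡ 0 − 18 = -18 (mod 9).
    Divide the congruence (and modulus) by g = 9: 4·t ≡ -2 (mod 1).
    Modulo 1 every t works; take t = 0.
    Then x = 18 + 36·0 = 18, valid modulo lcm(36, 9) = 36: x ≡ 18 (mod 36).
Verify: 18 mod 18 = 0, 18 mod 4 = 2, 18 mod 9 = 0.

x ≡ 18 (mod 36).


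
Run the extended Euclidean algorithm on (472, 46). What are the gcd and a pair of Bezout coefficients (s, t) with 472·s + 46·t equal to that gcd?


Euclidean algorithm on (472, 46) — divide until remainder is 0:
  472 = 10 · 46 + 12
  46 = 3 · 12 + 10
  12 = 1 · 10 + 2
  10 = 5 · 2 + 0
gcd(472, 46) = 2.
Track Bezout coefficients alongside the remainders: start with r₀ = 472 = a·1 + b·0 (s = 1, t = 0) and r₁ = 46 = a·0 + b·1 (s = 0, t = 1); each new remainder r_{k+1} = r_{k-1} − q_k·r_k inherits s_{k+1} = s_{k-1} − q_k·s_k, t_{k+1} = t_{k-1} − q_k·t_k, so r_k = a·s_k + b·t_k at every step:
  q = 10: r = 12, s = 1 − 10·0 = 1, t = 0 − 10·1 = -10  (check: 472·1 + 46·(-10) = 12)
  q = 3: r = 10, s = 0 − 3·1 = -3, t = 1 − 3·(-10) = 31  (check: 472·(-3) + 46·31 = 10)
  q = 1: r = 2, s = 1 − 1·(-3) = 4, t = -10 − 1·31 = -41  (check: 472·4 + 46·(-41) = 2)
The row with r = 2 (the gcd) gives the Bezout coefficients s = 4, t = -41.
Result: 472 · (4) + 46 · (-41) = 2.

gcd(472, 46) = 2; s = 4, t = -41 (check: 472·4 + 46·(-41) = 2).


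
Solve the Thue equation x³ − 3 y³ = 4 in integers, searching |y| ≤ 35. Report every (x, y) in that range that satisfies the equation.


The equation is x³ - 3y³ = 4. For fixed y, x³ = 3·y³ + 4, so a solution requires the RHS to be a perfect cube.
Strategy: iterate y from -35 to 35, compute RHS = 3·y³ + 4, and check whether it is a (positive or negative) perfect cube.
Check small values of y:
  y = 0: RHS = 4 is not a perfect cube.
  y = 1: RHS = 7 is not a perfect cube.
  y = -1: RHS = 1 = (1)³ ⇒ x = 1 works.
  y = 2: RHS = 28 is not a perfect cube.
  y = -2: RHS = -20 is not a perfect cube.
  y = 3: RHS = 85 is not a perfect cube.
  y = -3: RHS = -77 is not a perfect cube.
Continuing the search up to |y| = 35 finds no further solutions beyond those listed.
Collected solutions: (1, -1).

Solutions (with |y| ≤ 35): (1, -1).


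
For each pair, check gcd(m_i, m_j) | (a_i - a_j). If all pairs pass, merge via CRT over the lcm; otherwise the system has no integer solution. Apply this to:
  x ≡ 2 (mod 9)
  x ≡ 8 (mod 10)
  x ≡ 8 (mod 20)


Moduli 9, 10, 20 are not pairwise coprime, so CRT works modulo lcm(m_i) when all pairwise compatibility conditions hold.
Pairwise compatibility: gcd(m_i, m_j) must divide a_i - a_j for every pair.
Merge one congruence at a time:
  Start: x ≡ 2 (mod 9).
  Combine with x ≡ 8 (mod 10): gcd(9, 10) = 1; 8 - 2 = 6, which IS divisible by 1, so compatible.
    Write x = 2 + 9·t and substitute into x ≡ 8 (mod 10): 9·t ≡ 8 − 2 = 6 (mod 10).
    The inverse of 9 mod 10 is 9 (since 9·9 = 81 = 8·10 + 1), so t ≡ 9·6 = 54 ≡ 4 (mod 10).
    Then x = 2 + 9·4 = 38, valid modulo lcm(9, 10) = 90: x ≡ 38 (mod 90).
  Combine with x ≡ 8 (mod 20): gcd(90, 20) = 10; 8 - 38 = -30, which IS divisible by 10, so compatible.
    Write x = 38 + 90·t and substitute into x ≡ 8 (mod 20): 90·t ≡ 8 − 38 = -30 (mod 20).
    Divide the congruence (and modulus) by g = 10: 9·t ≡ -3 (mod 2).
    Reduce coefficients mod 2: 1·t ≡ 1 (mod 2).
    So t ≡ 1 (mod 2).
    Then x = 38 + 90·1 = 128, valid modulo lcm(90, 20) = 180: x ≡ 128 (mod 180).
Verify: 128 mod 9 = 2, 128 mod 10 = 8, 128 mod 20 = 8.

x ≡ 128 (mod 180).


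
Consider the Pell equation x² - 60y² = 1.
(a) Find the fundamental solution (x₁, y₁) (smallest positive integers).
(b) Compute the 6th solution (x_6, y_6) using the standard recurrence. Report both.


Step 1: Find the fundamental solution (x₁, y₁) of x² - 60y² = 1.
  Expand √60 as a continued fraction. a₀ = ⌊√60⌋ = 7; iterate m_{k+1} = d_k·a_k − m_k, d_{k+1} = (60 − m_{k+1}²)/d_k, a_{k+1} = ⌊(a₀ + m_{k+1})/d_{k+1}⌋ (starting m₀ = 0, d₀ = 1), with convergents p_k = a_k·p_{k-1} + p_{k-2}, q_k = a_k·q_{k-1} + q_{k-2} (p₋₁ = 1, q₋₁ = 0):
  k = 0: a₀ = 7; p₀/q₀ = 7/1; p₀² − 60·q₀² = 49 − 60 = -11.
  k = 1: m = 7, d = 11, a = ⌊(7 + 7)/11⌋ = 1; p/q = (1·7 + 1)/(1·1 + 0) = 8/1; p² − 60·q² = 64 − 60 = 4.
  k = 2: m = 4, d = 4, a = ⌊(7 + 4)/4⌋ = 2; p/q = (2·8 + 7)/(2·1 + 1) = 23/3; p² − 60·q² = 529 − 540 = -11.
  k = 3: m = 4, d = 11, a = ⌊(7 + 4)/11⌋ = 1; p/q = (1·23 + 8)/(1·3 + 1) = 31/4; p² − 60·q² = 961 − 960 = 1.
  The first convergent with p² − 60·q² = 1 gives the fundamental solution (x₁, y₁) = (31, 4).
Step 2: Apply the recurrence (x_{n+1}, y_{n+1}) = (x₁x_n + 60y₁y_n, x₁y_n + y₁x_n) repeatedly.
  From (x_1, y_1) = (31, 4): x_2 = 31·31 + 60·4·4 = 1921; y_2 = 31·4 + 4·31 = 248.
  From (x_2, y_2) = (1921, 248): x_3 = 31·1921 + 60·4·248 = 119071; y_3 = 31·248 + 4·1921 = 15372.
  From (x_3, y_3) = (119071, 15372): x_4 = 31·119071 + 60·4·15372 = 7380481; y_4 = 31·15372 + 4·119071 = 952816.
  From (x_4, y_4) = (7380481, 952816): x_5 = 31·7380481 + 60·4·952816 = 457470751; y_5 = 31·952816 + 4·7380481 = 59059220.
  From (x_5, y_5) = (457470751, 59059220): x_6 = 31·457470751 + 60·4·59059220 = 28355806081; y_6 = 31·59059220 + 4·457470751 = 3660718824.
Step 3: Verify x_6² - 60·y_6² = 804051738503276578561 - 804051738503276578560 = 1 (should be 1). ✓

(x_1, y_1) = (31, 4); (x_6, y_6) = (28355806081, 3660718824).


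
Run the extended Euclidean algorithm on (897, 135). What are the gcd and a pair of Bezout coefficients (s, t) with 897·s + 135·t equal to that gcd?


Euclidean algorithm on (897, 135) — divide until remainder is 0:
  897 = 6 · 135 + 87
  135 = 1 · 87 + 48
  87 = 1 · 48 + 39
  48 = 1 · 39 + 9
  39 = 4 · 9 + 3
  9 = 3 · 3 + 0
gcd(897, 135) = 3.
Track Bezout coefficients alongside the remainders: start with r₀ = 897 = a·1 + b·0 (s = 1, t = 0) and r₁ = 135 = a·0 + b·1 (s = 0, t = 1); each new remainder r_{k+1} = r_{k-1} − q_k·r_k inherits s_{k+1} = s_{k-1} − q_k·s_k, t_{k+1} = t_{k-1} − q_k·t_k, so r_k = a·s_k + b·t_k at every step:
  q = 6: r = 87, s = 1 − 6·0 = 1, t = 0 − 6·1 = -6  (check: 897·1 + 135·(-6) = 87)
  q = 1: r = 48, s = 0 − 1·1 = -1, t = 1 − 1·(-6) = 7  (check: 897·(-1) + 135·7 = 48)
  q = 1: r = 39, s = 1 − 1·(-1) = 2, t = -6 − 1·7 = -13  (check: 897·2 + 135·(-13) = 39)
  q = 1: r = 9, s = -1 − 1·2 = -3, t = 7 − 1·(-13) = 20  (check: 897·(-3) + 135·20 = 9)
  q = 4: r = 3, s = 2 − 4·(-3) = 14, t = -13 − 4·20 = -93  (check: 897·14 + 135·(-93) = 3)
The row with r = 3 (the gcd) gives the Bezout coefficients s = 14, t = -93.
Result: 897 · (14) + 135 · (-93) = 3.

gcd(897, 135) = 3; s = 14, t = -93 (check: 897·14 + 135·(-93) = 3).


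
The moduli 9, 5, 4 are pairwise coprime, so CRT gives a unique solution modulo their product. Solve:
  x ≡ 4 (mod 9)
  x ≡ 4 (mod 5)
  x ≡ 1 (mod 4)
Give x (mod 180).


Moduli 9, 5, 4 are pairwise coprime; by CRT there is a unique solution modulo M = 9 · 5 · 4 = 180.
Solve pairwise, accumulating the modulus:
  Start with x ≡ 4 (mod 9).
  Combine with x ≡ 4 (mod 5): since gcd(9, 5) = 1, we get a unique residue mod 45.
    Write x = 4 + 9·t and substitute into x ≡ 4 (mod 5): 9·t ≡ 4 − 4 = 0 (mod 5).
    Reduce coefficients mod 5: 4·t ≡ 0 (mod 5).
    The inverse of 4 mod 5 is 4 (since 4·4 = 16 = 3·5 + 1), so t ≡ 4·0 = 0 ≡ 0 (mod 5).
    Then x = 4 + 9·0 = 4, valid modulo lcm(9, 5) = 45: x ≡ 4 (mod 45).
  Combine with x ≡ 1 (mod 4): since gcd(45, 4) = 1, we get a unique residue mod 180.
    Write x = 4 + 45·t and substitute into x ≡ 1 (mod 4): 45·t ≡ 1 − 4 = -3 (mod 4).
    Reduce coefficients mod 4: 1·t ≡ 1 (mod 4).
    So t ≡ 1 (mod 4).
    Then x = 4 + 45·1 = 49, valid modulo lcm(45, 4) = 180: x ≡ 49 (mod 180).
Verify: 49 mod 9 = 4 ✓, 49 mod 5 = 4 ✓, 49 mod 4 = 1 ✓.

x ≡ 49 (mod 180).


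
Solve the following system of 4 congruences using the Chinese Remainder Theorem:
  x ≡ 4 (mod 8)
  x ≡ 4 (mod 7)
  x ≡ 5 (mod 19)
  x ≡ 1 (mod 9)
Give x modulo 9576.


Product of moduli M = 8 · 7 · 19 · 9 = 9576.
Merge one congruence at a time:
  Start: x ≡ 4 (mod 8).
  Combine with x ≡ 4 (mod 7); new modulus lcm = 56.
    Write x = 4 + 8·t and substitute into x ≡ 4 (mod 7): 8·t ≡ 4 − 4 = 0 (mod 7).
    Reduce coefficients mod 7: 1·t ≡ 0 (mod 7).
    So t ≡ 0 (mod 7).
    Then x = 4 + 8·0 = 4, valid modulo lcm(8, 7) = 56: x ≡ 4 (mod 56).
  Combine with x ≡ 5 (mod 19); new modulus lcm = 1064.
    Write x = 4 + 56·t and substitute into x ≡ 5 (mod 19): 56·t ≡ 5 − 4 = 1 (mod 19).
    Reduce coefficients mod 19: 18·t ≡ 1 (mod 19).
    The inverse of 18 mod 19 is 18 (since 18·18 = 324 = 17·19 + 1), so t ≡ 18·1 = 18 ≡ 18 (mod 19).
    Then x = 4 + 56·18 = 1012, valid modulo lcm(56, 19) = 1064: x ≡ 1012 (mod 1064).
  Combine with x ≡ 1 (mod 9); new modulus lcm = 9576.
    Write x = 1012 + 1064·t and substitute into x ≡ 1 (mod 9): 1064·t ≡ 1 − 1012 = -1011 (mod 9).
    Reduce coefficients mod 9: 2·t ≡ 6 (mod 9).
    The inverse of 2 mod 9 is 5 (since 2·5 = 10 = 1·9 + 1), so t ≡ 5·6 = 30 ≡ 3 (mod 9).
    Then x = 1012 + 1064·3 = 4204, valid modulo lcm(1064, 9) = 9576: x ≡ 4204 (mod 9576).
Verify against each original: 4204 mod 8 = 4, 4204 mod 7 = 4, 4204 mod 19 = 5, 4204 mod 9 = 1.

x ≡ 4204 (mod 9576).


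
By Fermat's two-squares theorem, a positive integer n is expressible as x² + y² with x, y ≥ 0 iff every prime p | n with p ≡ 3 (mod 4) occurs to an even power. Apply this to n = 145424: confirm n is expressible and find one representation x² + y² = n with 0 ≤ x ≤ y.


Step 1: Factor n = 145424 = 2^4 · 61 · 149.
Step 2: Check the mod-4 condition on each prime factor: 2 = 2 (special); 61 ≡ 1 (mod 4), exponent 1; 149 ≡ 1 (mod 4), exponent 1.
All primes ≡ 3 (mod 4) appear to even exponent (or don't appear), so by the two-squares theorem n IS expressible as a sum of two squares.
Step 3: Build a representation. Group n = k² · m with k = 4 and m = 61 · 149 = 9089 (a product of primes ≡ 1 (mod 4)); a representation of m scales to one of n via (k·x)² + (k·y)² = k²(x² + y²). Each prime p ≡ 1 (mod 4) is itself a sum of two squares; find a² by testing p − a² for a perfect square:
  61: 61 − 1² = 60, 61 − 2² = 57, 61 − 3² = 52, 61 − 4² = 45, 61 − 5² = 36 = 6² ⇒ 61 = 5² + 6².
  149: 149 − 1² = 148, 149 − 2² = 145, 149 − 3² = 140, 149 − 4² = 133, 149 − 5² = 124, 149 − 6² = 113, 149 − 7² = 100 = 10² ⇒ 149 = 7² + 10².
  Combine using the Brahmagupta–Fibonacci identity (a² + b²)(c² + d²) = (ac − bd)² + (ad + bc)² = (ac + bd)² + (ad − bc)²:
  61 · 149 = 9089: from (5² + 6²)(7² + 10²), take (5·7 − 6·10, 5·10 + 6·7) = (35 − 60, 50 + 42) = (-25, 92); dropping signs (only squares matter) gives (25, 92); check 25² + 92² = 625 + 8464 = 9089 ✓.
  Scale by k = 4: (4·25, 4·92) = (100, 368).
Step 4: Order so x ≤ y and verify: 100² + 368² = 10000 + 135424 = 145424 = n. ✓

n = 145424 = 100² + 368² (one valid representation with x ≤ y).


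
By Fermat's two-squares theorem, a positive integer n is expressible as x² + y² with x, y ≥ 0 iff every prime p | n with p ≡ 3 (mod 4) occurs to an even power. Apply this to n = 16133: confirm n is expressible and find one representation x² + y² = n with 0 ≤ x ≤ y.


Step 1: Factor n = 16133 = 13 · 17 · 73.
Step 2: Check the mod-4 condition on each prime factor: 13 ≡ 1 (mod 4), exponent 1; 17 ≡ 1 (mod 4), exponent 1; 73 ≡ 1 (mod 4), exponent 1.
All primes ≡ 3 (mod 4) appear to even exponent (or don't appear), so by the two-squares theorem n IS expressible as a sum of two squares.
Step 3: Build a representation. Here n = 13 · 17 · 73 is a product of primes ≡ 1 (mod 4). Each prime p ≡ 1 (mod 4) is itself a sum of two squares; find a² by testing p − a² for a perfect square:
  13: 13 − 1² = 12, 13 − 2² = 9 = 3² ⇒ 13 = 2² + 3².
  17: 17 − 1² = 16 = 4² ⇒ 17 = 1² + 4².
  73: 73 − 1² = 72, 73 − 2² = 69, 73 − 3² = 64 = 8² ⇒ 73 = 3² + 8².
  Combine using the Brahmagupta–Fibonacci identity (a² + b²)(c² + d²) = (ac − bd)² + (ad + bc)² = (ac + bd)² + (ad − bc)²:
  13 · 17 = 221: from (2² + 3²)(1² + 4²), take (2·1 − 3·4, 2·4 + 3·1) = (2 − 12, 8 + 3) = (-10, 11); dropping signs (only squares matter) gives (10, 11); check 10² + 11² = 100 + 121 = 221 ✓.
  221 · 73 = 16133: from (10² + 11²)(3² + 8²), take (10·3 − 11·8, 10·8 + 11·3) = (30 − 88, 80 + 33) = (-58, 113); dropping signs (only squares matter) gives (58, 113); check 58² + 113² = 3364 + 12769 = 16133 ✓.
Step 4: Order so x ≤ y and verify: 58² + 113² = 3364 + 12769 = 16133 = n. ✓

n = 16133 = 58² + 113² (one valid representation with x ≤ y).


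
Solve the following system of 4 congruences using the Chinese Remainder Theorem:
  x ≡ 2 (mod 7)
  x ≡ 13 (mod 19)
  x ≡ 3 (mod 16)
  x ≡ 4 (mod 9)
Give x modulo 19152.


Product of moduli M = 7 · 19 · 16 · 9 = 19152.
Merge one congruence at a time:
  Start: x ≡ 2 (mod 7).
  Combine with x ≡ 13 (mod 19); new modulus lcm = 133.
    Write x = 2 + 7·t and substitute into x ≡ 13 (mod 19): 7·t ≡ 13 − 2 = 11 (mod 19).
    The inverse of 7 mod 19 is 11 (since 7·11 = 77 = 4·19 + 1), so t ≡ 11·11 = 121 ≡ 7 (mod 19).
    Then x = 2 + 7·7 = 51, valid modulo lcm(7, 19) = 133: x ≡ 51 (mod 133).
  Combine with x ≡ 3 (mod 16); new modulus lcm = 2128.
    Write x = 51 + 133·t and substitute into x ≡ 3 (mod 16): 133·t ≡ 3 − 51 = -48 (mod 16).
    Reduce coefficients mod 16: 5·t ≡ 0 (mod 16).
    The inverse of 5 mod 16 is 13 (since 5·13 = 65 = 4·16 + 1), so t ≡ 13·0 = 0 ≡ 0 (mod 16).
    Then x = 51 + 133·0 = 51, valid modulo lcm(133, 16) = 2128: x ≡ 51 (mod 2128).
  Combine with x ≡ 4 (mod 9); new modulus lcm = 19152.
    Write x = 51 + 2128·t and substitute into x ≡ 4 (mod 9): 2128·t ≡ 4 − 51 = -47 (mod 9).
    Reduce coefficients mod 9: 4·t ≡ 7 (mod 9).
    The inverse of 4 mod 9 is 7 (since 4·7 = 28 = 3·9 + 1), so t ≡ 7·7 = 49 ≡ 4 (mod 9).
    Then x = 51 + 2128·4 = 8563, valid modulo lcm(2128, 9) = 19152: x ≡ 8563 (mod 19152).
Verify against each original: 8563 mod 7 = 2, 8563 mod 19 = 13, 8563 mod 16 = 3, 8563 mod 9 = 4.

x ≡ 8563 (mod 19152).


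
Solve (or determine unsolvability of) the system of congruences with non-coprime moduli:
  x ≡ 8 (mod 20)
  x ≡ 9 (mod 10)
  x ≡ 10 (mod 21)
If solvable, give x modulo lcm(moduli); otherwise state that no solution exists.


Moduli 20, 10, 21 are not pairwise coprime, so CRT works modulo lcm(m_i) when all pairwise compatibility conditions hold.
Pairwise compatibility: gcd(m_i, m_j) must divide a_i - a_j for every pair.
Merge one congruence at a time:
  Start: x ≡ 8 (mod 20).
  Combine with x ≡ 9 (mod 10): gcd(20, 10) = 10, and 9 - 8 = 1 is NOT divisible by 10.
    ⇒ system is inconsistent (no integer solution).

No solution (the system is inconsistent).
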